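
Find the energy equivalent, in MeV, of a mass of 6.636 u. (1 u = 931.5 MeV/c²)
E = mc² = 6181 MeV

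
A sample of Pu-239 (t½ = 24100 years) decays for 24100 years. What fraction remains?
N/N₀ = (1/2)^(t/t½) = 0.5 = 50%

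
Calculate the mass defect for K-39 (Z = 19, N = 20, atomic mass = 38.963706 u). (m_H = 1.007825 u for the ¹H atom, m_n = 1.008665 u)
Δm = Z·m_H + N·m_n − M = 0.3583 u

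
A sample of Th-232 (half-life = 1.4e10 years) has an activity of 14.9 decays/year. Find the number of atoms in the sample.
N = A/λ = 3.009e11 atoms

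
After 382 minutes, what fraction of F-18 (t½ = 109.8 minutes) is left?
N/N₀ = (1/2)^(t/t½) = 0.08968 = 8.97%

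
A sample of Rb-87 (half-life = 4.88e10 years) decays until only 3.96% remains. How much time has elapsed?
t = t½ × log₂(N₀/N) = 2.273e11 years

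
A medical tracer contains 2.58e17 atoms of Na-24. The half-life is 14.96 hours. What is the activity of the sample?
A = λN = 1.195e16 decays/hour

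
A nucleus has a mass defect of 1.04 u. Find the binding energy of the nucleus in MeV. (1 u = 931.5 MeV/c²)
B.E. = Δm × 931.5 = 968.8 MeV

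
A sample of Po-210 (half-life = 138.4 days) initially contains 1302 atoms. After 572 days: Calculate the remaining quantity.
N = N₀(1/2)^(t/t½) = 74.21 atoms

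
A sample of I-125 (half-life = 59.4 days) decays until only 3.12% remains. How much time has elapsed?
t = t½ × log₂(N₀/N) = 297.1 days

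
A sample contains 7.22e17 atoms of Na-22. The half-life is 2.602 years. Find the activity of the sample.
A = λN = 1.923e17 decays/year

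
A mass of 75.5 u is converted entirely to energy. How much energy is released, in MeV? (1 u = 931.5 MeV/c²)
E = mc² = 70330 MeV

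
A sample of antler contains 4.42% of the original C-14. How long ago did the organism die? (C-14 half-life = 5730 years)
Age = t½ × log₂(1/ratio) = 25780 years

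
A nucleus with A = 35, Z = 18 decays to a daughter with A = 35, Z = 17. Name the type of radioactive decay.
ΔA = 0, ΔZ = -1 ⇒ beta-plus decay (β⁺) or electron capture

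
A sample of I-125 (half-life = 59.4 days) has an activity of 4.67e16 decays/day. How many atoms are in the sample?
N = A/λ = 4.002e18 atoms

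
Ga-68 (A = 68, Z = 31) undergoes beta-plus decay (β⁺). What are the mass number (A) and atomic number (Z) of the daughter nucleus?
Daughter: A = 68, Z = 30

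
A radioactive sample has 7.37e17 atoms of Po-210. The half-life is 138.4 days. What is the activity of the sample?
A = λN = 3.691e15 decays/day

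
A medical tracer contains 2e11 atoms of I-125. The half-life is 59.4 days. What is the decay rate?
A = λN = 2.334e9 decays/day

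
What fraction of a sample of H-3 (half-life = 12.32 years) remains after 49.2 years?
N/N₀ = (1/2)^(t/t½) = 0.06278 = 6.28%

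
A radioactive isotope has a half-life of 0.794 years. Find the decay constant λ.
λ = ln(2)/t½ = 0.873 year⁻¹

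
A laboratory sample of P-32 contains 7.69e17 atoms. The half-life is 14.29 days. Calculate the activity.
A = λN = 3.73e16 decays/day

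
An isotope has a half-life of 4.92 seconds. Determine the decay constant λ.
λ = ln(2)/t½ = 0.1409 second⁻¹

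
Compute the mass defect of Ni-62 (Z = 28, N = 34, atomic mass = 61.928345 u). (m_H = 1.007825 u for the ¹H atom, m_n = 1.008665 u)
Δm = Z·m_H + N·m_n − M = 0.5854 u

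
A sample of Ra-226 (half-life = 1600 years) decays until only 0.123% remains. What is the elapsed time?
t = t½ × log₂(N₀/N) = 15470 years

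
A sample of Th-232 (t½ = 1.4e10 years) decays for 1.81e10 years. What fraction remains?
N/N₀ = (1/2)^(t/t½) = 0.4081 = 40.8%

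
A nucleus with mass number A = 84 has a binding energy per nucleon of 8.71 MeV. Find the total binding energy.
B.E. = 8.71 × 84 = 731.6 MeV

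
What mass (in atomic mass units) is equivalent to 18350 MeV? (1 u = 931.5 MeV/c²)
m = E/c² = 19.7 u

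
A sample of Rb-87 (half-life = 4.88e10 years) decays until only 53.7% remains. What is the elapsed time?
t = t½ × log₂(N₀/N) = 4.377e10 years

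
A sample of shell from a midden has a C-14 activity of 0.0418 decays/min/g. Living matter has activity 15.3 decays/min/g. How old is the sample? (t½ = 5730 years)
Age = t½ × log₂(A₀/A) = 48800 years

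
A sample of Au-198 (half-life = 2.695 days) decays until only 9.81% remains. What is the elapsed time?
t = t½ × log₂(N₀/N) = 9.027 days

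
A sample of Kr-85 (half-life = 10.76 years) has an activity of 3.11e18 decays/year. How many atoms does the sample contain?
N = A/λ = 4.828e19 atoms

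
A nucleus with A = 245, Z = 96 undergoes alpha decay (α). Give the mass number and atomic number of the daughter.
Daughter: A = 241, Z = 94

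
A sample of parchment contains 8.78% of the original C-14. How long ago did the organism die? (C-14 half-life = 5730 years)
Age = t½ × log₂(1/ratio) = 20110 years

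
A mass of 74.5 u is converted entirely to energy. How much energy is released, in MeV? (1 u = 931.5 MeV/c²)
E = mc² = 69400 MeV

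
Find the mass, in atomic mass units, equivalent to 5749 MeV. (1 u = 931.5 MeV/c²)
m = E/c² = 6.172 u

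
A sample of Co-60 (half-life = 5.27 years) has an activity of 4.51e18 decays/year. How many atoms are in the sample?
N = A/λ = 3.429e19 atoms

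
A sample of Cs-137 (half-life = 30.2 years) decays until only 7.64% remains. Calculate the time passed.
t = t½ × log₂(N₀/N) = 112.1 years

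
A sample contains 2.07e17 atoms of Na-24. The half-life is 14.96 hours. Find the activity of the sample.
A = λN = 9.591e15 decays/hour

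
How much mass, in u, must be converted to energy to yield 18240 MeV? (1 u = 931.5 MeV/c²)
m = E/c² = 19.58 u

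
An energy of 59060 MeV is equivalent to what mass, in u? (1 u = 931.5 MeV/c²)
m = E/c² = 63.4 u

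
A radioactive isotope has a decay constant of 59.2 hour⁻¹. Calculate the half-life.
t½ = ln(2)/λ = 0.01171 hours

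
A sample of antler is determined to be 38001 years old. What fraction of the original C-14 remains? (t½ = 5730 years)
N/N₀ = (1/2)^(t/t½) = 0.01008 = 1.01%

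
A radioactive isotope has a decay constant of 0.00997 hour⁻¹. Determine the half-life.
t½ = ln(2)/λ = 69.52 hours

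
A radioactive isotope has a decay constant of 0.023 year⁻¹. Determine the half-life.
t½ = ln(2)/λ = 30.14 years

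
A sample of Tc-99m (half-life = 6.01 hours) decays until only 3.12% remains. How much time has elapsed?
t = t½ × log₂(N₀/N) = 30.06 hours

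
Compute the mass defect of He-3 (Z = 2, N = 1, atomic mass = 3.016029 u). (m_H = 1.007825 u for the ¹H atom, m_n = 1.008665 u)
Δm = Z·m_H + N·m_n − M = 0.008286 u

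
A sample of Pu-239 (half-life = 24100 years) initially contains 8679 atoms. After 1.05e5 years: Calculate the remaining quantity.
N = N₀(1/2)^(t/t½) = 423.6 atoms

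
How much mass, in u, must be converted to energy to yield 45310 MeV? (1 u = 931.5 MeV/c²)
m = E/c² = 48.64 u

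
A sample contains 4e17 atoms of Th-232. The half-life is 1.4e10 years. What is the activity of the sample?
A = λN = 1.98e7 decays/year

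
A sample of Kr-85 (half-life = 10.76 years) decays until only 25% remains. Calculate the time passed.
t = t½ × log₂(N₀/N) = 21.52 years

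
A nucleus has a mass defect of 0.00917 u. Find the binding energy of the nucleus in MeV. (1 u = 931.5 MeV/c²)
B.E. = Δm × 931.5 = 8.542 MeV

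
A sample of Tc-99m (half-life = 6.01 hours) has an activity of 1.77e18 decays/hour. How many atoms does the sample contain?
N = A/λ = 1.535e19 atoms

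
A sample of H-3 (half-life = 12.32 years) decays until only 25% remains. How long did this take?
t = t½ × log₂(N₀/N) = 24.64 years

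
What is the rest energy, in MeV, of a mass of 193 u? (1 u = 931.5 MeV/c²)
E = mc² = 1.798e5 MeV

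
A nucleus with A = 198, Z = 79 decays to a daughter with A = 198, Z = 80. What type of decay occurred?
ΔA = 0, ΔZ = +1 ⇒ beta-minus decay (β⁻)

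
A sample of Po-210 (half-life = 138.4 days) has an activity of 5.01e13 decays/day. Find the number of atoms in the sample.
N = A/λ = 1e16 atoms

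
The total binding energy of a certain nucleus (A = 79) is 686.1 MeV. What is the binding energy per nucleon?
B.E./A = 686.1/79 = 8.685 MeV/nucleon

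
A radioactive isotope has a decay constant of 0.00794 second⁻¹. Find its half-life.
t½ = ln(2)/λ = 87.3 seconds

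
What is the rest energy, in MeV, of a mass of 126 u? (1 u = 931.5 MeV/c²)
E = mc² = 1.174e5 MeV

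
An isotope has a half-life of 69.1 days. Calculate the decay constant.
λ = ln(2)/t½ = 0.01003 day⁻¹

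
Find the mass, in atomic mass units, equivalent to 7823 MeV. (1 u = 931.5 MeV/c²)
m = E/c² = 8.398 u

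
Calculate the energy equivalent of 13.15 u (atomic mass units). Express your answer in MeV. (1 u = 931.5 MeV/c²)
E = mc² = 12250 MeV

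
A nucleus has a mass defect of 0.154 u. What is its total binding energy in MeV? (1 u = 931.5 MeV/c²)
B.E. = Δm × 931.5 = 143.5 MeV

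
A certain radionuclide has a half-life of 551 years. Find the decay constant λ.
λ = ln(2)/t½ = 0.001258 year⁻¹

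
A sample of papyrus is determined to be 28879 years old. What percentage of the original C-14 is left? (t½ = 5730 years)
N/N₀ = (1/2)^(t/t½) = 0.0304 = 3.04%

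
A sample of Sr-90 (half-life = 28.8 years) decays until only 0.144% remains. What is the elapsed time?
t = t½ × log₂(N₀/N) = 271.9 years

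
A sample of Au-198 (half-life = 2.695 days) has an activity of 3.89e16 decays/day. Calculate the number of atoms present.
N = A/λ = 1.512e17 atoms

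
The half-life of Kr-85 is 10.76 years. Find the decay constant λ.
λ = ln(2)/t½ = 0.06442 year⁻¹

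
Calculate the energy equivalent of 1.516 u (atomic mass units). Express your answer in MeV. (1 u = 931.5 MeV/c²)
E = mc² = 1412 MeV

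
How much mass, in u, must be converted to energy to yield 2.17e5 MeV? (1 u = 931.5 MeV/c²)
m = E/c² = 233 u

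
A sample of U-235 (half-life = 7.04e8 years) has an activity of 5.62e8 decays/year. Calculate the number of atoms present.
N = A/λ = 5.708e17 atoms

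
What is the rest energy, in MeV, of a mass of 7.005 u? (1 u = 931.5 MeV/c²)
E = mc² = 6525 MeV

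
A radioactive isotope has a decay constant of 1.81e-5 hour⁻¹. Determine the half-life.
t½ = ln(2)/λ = 38300 hours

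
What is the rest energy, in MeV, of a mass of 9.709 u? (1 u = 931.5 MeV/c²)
E = mc² = 9044 MeV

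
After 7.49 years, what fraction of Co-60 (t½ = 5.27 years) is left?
N/N₀ = (1/2)^(t/t½) = 0.3734 = 37.3%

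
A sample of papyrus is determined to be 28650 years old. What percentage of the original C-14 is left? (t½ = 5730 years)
N/N₀ = (1/2)^(t/t½) = 0.03125 = 3.12%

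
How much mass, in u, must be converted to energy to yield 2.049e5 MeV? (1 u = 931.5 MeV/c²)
m = E/c² = 220 u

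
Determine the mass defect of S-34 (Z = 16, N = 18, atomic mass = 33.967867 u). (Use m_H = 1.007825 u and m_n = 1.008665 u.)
Δm = Z·m_H + N·m_n − M = 0.3133 u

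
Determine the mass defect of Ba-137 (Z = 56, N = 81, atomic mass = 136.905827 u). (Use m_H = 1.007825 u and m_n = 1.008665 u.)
Δm = Z·m_H + N·m_n − M = 1.234 u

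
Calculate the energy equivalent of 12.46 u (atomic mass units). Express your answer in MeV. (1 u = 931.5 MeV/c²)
E = mc² = 11610 MeV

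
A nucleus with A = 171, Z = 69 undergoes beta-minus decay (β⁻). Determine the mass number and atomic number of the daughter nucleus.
Daughter: A = 171, Z = 70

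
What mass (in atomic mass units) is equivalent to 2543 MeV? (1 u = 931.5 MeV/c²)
m = E/c² = 2.73 u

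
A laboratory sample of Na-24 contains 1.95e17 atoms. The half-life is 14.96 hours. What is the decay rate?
A = λN = 9.035e15 decays/hour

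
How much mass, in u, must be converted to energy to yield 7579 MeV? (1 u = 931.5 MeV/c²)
m = E/c² = 8.136 u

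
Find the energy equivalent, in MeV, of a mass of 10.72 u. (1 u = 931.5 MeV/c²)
E = mc² = 9986 MeV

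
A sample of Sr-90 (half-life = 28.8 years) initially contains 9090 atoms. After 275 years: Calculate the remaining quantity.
N = N₀(1/2)^(t/t½) = 12.14 atoms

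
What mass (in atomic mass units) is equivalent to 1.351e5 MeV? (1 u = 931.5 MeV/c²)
m = E/c² = 145 u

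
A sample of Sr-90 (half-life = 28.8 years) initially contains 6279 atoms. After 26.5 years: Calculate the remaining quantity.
N = N₀(1/2)^(t/t½) = 3318 atoms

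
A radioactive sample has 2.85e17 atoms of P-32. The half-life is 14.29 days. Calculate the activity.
A = λN = 1.382e16 decays/day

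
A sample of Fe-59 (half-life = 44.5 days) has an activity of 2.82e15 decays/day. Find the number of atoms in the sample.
N = A/λ = 1.81e17 atoms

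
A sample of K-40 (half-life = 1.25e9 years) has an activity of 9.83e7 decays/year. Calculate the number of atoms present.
N = A/λ = 1.773e17 atoms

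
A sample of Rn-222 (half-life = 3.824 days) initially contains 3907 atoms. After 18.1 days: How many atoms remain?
N = N₀(1/2)^(t/t½) = 146.9 atoms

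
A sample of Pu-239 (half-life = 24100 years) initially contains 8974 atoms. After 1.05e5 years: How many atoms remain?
N = N₀(1/2)^(t/t½) = 438 atoms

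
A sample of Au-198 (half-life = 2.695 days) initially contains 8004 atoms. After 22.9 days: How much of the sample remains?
N = N₀(1/2)^(t/t½) = 22.15 atoms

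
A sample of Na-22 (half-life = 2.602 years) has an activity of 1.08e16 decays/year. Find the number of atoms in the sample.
N = A/λ = 4.054e16 atoms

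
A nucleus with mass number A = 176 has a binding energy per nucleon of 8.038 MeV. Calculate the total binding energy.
B.E. = 8.038 × 176 = 1415 MeV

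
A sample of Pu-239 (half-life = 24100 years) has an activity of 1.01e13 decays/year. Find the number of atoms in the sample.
N = A/λ = 3.512e17 atoms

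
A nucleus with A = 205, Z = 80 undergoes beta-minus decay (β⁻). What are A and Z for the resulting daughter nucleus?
Daughter: A = 205, Z = 81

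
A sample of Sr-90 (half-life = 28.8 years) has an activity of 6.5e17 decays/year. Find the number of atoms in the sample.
N = A/λ = 2.701e19 atoms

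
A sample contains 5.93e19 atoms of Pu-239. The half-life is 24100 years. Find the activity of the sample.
A = λN = 1.706e15 decays/year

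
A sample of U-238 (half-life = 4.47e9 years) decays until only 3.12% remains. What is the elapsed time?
t = t½ × log₂(N₀/N) = 2.236e10 years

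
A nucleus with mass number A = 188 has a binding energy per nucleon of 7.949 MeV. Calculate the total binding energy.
B.E. = 7.949 × 188 = 1494 MeV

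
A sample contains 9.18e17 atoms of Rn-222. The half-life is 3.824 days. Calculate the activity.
A = λN = 1.664e17 decays/day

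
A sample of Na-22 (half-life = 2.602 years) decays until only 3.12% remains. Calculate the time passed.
t = t½ × log₂(N₀/N) = 13.02 years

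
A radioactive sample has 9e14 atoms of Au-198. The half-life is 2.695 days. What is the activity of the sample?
A = λN = 2.315e14 decays/day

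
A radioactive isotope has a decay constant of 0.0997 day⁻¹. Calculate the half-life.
t½ = ln(2)/λ = 6.952 days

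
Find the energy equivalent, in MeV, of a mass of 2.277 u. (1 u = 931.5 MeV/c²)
E = mc² = 2121 MeV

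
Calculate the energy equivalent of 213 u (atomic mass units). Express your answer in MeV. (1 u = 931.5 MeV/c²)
E = mc² = 1.984e5 MeV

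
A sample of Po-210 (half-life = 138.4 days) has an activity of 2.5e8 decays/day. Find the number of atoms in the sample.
N = A/λ = 4.992e10 atoms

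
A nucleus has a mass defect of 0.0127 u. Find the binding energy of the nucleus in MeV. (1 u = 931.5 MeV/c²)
B.E. = Δm × 931.5 = 11.83 MeV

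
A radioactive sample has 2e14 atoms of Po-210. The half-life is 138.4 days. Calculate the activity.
A = λN = 1.002e12 decays/day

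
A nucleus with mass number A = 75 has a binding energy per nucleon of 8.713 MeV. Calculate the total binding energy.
B.E. = 8.713 × 75 = 653.5 MeV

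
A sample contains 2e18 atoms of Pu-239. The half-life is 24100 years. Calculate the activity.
A = λN = 5.752e13 decays/year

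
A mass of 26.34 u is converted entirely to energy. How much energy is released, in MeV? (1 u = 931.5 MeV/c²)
E = mc² = 24540 MeV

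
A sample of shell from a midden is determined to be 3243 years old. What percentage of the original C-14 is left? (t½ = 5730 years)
N/N₀ = (1/2)^(t/t½) = 0.6755 = 67.6%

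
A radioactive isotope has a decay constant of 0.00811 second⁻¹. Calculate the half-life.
t½ = ln(2)/λ = 85.47 seconds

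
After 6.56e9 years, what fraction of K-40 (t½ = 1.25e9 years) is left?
N/N₀ = (1/2)^(t/t½) = 0.02631 = 2.63%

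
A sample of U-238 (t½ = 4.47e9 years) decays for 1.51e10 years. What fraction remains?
N/N₀ = (1/2)^(t/t½) = 0.09618 = 9.62%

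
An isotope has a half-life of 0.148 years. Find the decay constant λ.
λ = ln(2)/t½ = 4.683 year⁻¹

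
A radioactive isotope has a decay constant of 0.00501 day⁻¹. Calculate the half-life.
t½ = ln(2)/λ = 138.4 days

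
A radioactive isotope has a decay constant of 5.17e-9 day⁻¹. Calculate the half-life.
t½ = ln(2)/λ = 1.341e8 days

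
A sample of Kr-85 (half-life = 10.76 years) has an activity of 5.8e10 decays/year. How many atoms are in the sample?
N = A/λ = 9.004e11 atoms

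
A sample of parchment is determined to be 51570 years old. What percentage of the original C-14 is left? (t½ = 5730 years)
N/N₀ = (1/2)^(t/t½) = 0.001953 = 0.195%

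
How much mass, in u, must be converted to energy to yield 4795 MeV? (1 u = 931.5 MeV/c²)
m = E/c² = 5.148 u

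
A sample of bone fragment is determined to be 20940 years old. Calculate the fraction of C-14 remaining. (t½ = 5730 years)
N/N₀ = (1/2)^(t/t½) = 0.07941 = 7.94%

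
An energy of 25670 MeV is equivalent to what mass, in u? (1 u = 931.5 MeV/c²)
m = E/c² = 27.56 u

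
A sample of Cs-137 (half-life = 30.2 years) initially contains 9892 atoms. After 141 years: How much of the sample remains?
N = N₀(1/2)^(t/t½) = 388.9 atoms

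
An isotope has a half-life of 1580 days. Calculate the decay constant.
λ = ln(2)/t½ = 4.387e-4 day⁻¹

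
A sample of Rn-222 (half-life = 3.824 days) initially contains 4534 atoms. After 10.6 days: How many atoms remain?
N = N₀(1/2)^(t/t½) = 663.8 atoms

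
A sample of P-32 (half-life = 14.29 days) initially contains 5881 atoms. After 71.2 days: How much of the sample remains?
N = N₀(1/2)^(t/t½) = 186 atoms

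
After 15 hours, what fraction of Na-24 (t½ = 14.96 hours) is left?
N/N₀ = (1/2)^(t/t½) = 0.4991 = 49.9%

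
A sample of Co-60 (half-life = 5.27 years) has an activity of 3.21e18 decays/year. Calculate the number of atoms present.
N = A/λ = 2.441e19 atoms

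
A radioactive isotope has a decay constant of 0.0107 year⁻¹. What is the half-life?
t½ = ln(2)/λ = 64.78 years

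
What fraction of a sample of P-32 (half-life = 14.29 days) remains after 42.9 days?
N/N₀ = (1/2)^(t/t½) = 0.1248 = 12.5%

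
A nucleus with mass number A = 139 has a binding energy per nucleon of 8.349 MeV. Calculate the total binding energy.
B.E. = 8.349 × 139 = 1161 MeV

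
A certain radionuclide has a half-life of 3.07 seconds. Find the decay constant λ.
λ = ln(2)/t½ = 0.2258 second⁻¹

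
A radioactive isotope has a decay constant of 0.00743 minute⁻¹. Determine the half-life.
t½ = ln(2)/λ = 93.29 minutes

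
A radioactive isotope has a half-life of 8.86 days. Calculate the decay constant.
λ = ln(2)/t½ = 0.07823 day⁻¹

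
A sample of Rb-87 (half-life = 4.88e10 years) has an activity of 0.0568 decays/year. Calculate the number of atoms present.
N = A/λ = 3.999e9 atoms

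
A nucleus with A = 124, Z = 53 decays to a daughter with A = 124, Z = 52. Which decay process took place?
ΔA = 0, ΔZ = -1 ⇒ beta-plus decay (β⁺) or electron capture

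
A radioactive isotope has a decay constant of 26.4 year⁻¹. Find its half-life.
t½ = ln(2)/λ = 0.02626 years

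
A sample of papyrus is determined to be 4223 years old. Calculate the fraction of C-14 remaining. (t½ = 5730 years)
N/N₀ = (1/2)^(t/t½) = 0.6 = 60%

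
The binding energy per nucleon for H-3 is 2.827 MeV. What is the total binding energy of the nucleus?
B.E. = 2.827 × 3 = 8.481 MeV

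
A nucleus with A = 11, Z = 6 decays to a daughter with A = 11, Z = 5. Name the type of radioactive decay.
ΔA = 0, ΔZ = -1 ⇒ beta-plus decay (β⁺) or electron capture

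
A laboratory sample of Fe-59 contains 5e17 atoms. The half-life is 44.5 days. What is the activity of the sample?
A = λN = 7.788e15 decays/day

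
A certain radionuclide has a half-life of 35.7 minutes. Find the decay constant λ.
λ = ln(2)/t½ = 0.01942 minute⁻¹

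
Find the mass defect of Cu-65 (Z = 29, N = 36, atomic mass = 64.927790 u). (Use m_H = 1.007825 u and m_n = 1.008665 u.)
Δm = Z·m_H + N·m_n − M = 0.6111 u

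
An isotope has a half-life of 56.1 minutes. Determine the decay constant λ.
λ = ln(2)/t½ = 0.01236 minute⁻¹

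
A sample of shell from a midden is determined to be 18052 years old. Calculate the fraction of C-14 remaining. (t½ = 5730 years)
N/N₀ = (1/2)^(t/t½) = 0.1126 = 11.3%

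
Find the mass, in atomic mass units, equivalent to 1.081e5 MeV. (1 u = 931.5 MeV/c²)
m = E/c² = 116 u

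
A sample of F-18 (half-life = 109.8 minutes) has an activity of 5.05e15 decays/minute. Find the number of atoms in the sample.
N = A/λ = 8e17 atoms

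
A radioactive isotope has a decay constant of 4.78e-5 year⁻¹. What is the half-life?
t½ = ln(2)/λ = 14500 years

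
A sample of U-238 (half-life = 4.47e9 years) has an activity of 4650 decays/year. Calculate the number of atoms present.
N = A/λ = 2.999e13 atoms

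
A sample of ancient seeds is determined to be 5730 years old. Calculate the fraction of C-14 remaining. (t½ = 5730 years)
N/N₀ = (1/2)^(t/t½) = 0.5 = 50%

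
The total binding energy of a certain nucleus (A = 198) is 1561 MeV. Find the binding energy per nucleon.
B.E./A = 1561/198 = 7.884 MeV/nucleon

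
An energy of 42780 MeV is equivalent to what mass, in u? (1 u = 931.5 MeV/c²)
m = E/c² = 45.93 u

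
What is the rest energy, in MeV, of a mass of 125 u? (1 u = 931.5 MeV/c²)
E = mc² = 1.164e5 MeV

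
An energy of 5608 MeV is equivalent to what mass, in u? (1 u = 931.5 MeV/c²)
m = E/c² = 6.02 u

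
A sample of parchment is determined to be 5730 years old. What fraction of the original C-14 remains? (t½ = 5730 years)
N/N₀ = (1/2)^(t/t½) = 0.5 = 50%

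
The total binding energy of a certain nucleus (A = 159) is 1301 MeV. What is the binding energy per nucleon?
B.E./A = 1301/159 = 8.182 MeV/nucleon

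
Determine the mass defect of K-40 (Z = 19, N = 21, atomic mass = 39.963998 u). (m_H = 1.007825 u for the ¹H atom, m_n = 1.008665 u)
Δm = Z·m_H + N·m_n − M = 0.3666 u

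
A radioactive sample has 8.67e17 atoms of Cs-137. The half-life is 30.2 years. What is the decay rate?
A = λN = 1.99e16 decays/year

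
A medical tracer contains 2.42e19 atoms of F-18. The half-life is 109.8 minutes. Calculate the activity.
A = λN = 1.528e17 decays/minute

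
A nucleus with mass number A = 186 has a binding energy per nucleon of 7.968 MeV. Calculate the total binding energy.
B.E. = 7.968 × 186 = 1482 MeV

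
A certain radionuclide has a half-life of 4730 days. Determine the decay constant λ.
λ = ln(2)/t½ = 1.465e-4 day⁻¹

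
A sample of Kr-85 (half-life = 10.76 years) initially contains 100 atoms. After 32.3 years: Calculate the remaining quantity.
N = N₀(1/2)^(t/t½) = 12.48 atoms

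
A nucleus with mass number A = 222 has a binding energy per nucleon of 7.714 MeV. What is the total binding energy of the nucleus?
B.E. = 7.714 × 222 = 1713 MeV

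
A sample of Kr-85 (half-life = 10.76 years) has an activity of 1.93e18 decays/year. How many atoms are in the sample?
N = A/λ = 2.996e19 atoms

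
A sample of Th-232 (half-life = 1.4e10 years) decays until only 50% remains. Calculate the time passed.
t = t½ × log₂(N₀/N) = 1.4e10 years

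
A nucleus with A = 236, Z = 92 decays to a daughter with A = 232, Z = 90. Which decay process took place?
ΔA = -4, ΔZ = -2 ⇒ alpha decay (α)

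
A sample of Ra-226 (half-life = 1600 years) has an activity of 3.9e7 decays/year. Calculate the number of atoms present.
N = A/λ = 9.002e10 atoms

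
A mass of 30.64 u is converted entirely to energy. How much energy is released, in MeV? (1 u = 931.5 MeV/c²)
E = mc² = 28540 MeV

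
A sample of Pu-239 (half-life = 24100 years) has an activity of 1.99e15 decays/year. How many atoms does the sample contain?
N = A/λ = 6.919e19 atoms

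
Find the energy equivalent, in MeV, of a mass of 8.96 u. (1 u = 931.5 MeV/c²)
E = mc² = 8346 MeV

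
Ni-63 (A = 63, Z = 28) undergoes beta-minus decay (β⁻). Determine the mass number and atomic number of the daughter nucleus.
Daughter: A = 63, Z = 29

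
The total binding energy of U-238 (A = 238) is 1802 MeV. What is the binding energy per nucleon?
B.E./A = 1802/238 = 7.571 MeV/nucleon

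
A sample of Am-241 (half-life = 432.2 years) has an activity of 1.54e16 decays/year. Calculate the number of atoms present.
N = A/λ = 9.602e18 atoms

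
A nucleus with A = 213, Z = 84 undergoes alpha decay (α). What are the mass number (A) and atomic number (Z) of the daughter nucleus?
Daughter: A = 209, Z = 82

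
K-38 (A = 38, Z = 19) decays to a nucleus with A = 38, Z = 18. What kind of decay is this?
ΔA = 0, ΔZ = -1 ⇒ beta-plus decay (β⁺) or electron capture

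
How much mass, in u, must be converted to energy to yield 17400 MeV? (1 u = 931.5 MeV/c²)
m = E/c² = 18.68 u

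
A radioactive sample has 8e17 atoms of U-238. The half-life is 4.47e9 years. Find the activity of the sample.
A = λN = 1.241e8 decays/year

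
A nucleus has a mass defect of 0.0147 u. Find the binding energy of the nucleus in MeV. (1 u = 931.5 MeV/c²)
B.E. = Δm × 931.5 = 13.69 MeV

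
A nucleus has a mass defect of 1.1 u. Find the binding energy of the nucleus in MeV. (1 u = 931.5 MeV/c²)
B.E. = Δm × 931.5 = 1025 MeV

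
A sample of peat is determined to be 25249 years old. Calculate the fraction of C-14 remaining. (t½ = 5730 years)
N/N₀ = (1/2)^(t/t½) = 0.04715 = 4.72%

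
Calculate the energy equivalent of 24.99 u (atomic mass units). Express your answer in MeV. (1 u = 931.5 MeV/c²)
E = mc² = 23280 MeV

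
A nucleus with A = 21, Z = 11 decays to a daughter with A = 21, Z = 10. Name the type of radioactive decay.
ΔA = 0, ΔZ = -1 ⇒ beta-plus decay (β⁺) or electron capture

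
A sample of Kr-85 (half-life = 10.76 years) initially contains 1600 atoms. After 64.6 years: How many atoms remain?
N = N₀(1/2)^(t/t½) = 24.94 atoms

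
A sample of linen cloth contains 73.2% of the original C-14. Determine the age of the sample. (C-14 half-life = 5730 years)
Age = t½ × log₂(1/ratio) = 2579 years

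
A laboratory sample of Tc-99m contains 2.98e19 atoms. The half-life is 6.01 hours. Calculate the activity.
A = λN = 3.437e18 decays/hour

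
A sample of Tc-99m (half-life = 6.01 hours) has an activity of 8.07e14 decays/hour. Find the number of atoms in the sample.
N = A/λ = 6.997e15 atoms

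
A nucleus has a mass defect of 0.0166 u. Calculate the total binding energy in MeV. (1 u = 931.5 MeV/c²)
B.E. = Δm × 931.5 = 15.46 MeV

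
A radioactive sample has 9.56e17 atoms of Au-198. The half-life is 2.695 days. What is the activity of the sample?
A = λN = 2.459e17 decays/day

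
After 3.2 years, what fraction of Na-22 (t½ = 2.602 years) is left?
N/N₀ = (1/2)^(t/t½) = 0.4264 = 42.6%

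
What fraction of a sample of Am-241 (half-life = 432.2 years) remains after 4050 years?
N/N₀ = (1/2)^(t/t½) = 0.001511 = 0.151%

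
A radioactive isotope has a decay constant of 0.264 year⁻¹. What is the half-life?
t½ = ln(2)/λ = 2.626 years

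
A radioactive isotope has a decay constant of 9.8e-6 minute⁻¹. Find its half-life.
t½ = ln(2)/λ = 70730 minutes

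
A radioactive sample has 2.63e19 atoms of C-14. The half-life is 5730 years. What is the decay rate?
A = λN = 3.181e15 decays/year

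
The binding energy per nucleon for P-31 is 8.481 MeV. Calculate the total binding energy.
B.E. = 8.481 × 31 = 262.9 MeV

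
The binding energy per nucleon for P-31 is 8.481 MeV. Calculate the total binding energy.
B.E. = 8.481 × 31 = 262.9 MeV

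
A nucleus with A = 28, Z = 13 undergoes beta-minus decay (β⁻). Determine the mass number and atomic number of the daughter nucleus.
Daughter: A = 28, Z = 14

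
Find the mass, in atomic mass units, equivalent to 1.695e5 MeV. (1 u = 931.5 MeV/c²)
m = E/c² = 182 u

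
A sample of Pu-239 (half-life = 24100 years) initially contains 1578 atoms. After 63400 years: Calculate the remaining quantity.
N = N₀(1/2)^(t/t½) = 254.8 atoms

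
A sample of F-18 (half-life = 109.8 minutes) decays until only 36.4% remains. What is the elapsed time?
t = t½ × log₂(N₀/N) = 160.1 minutes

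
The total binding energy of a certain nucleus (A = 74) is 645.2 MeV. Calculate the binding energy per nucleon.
B.E./A = 645.2/74 = 8.719 MeV/nucleon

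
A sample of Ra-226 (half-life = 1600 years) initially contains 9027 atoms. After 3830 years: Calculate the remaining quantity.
N = N₀(1/2)^(t/t½) = 1718 atoms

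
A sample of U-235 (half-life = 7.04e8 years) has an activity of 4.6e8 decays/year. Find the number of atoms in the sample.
N = A/λ = 4.672e17 atoms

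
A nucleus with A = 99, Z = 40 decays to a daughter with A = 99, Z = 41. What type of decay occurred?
ΔA = 0, ΔZ = +1 ⇒ beta-minus decay (β⁻)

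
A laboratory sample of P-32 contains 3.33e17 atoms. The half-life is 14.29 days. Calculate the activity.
A = λN = 1.615e16 decays/day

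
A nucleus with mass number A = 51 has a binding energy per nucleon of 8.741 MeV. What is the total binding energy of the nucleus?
B.E. = 8.741 × 51 = 445.8 MeV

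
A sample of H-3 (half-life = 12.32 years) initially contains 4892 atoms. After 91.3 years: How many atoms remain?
N = N₀(1/2)^(t/t½) = 28.75 atoms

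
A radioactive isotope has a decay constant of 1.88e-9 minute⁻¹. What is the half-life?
t½ = ln(2)/λ = 3.687e8 minutes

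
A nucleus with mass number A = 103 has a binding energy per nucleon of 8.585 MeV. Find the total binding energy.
B.E. = 8.585 × 103 = 884.3 MeV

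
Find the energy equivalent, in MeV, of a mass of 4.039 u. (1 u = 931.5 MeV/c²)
E = mc² = 3762 MeV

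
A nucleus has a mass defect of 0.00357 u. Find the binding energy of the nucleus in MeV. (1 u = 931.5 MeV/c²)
B.E. = Δm × 931.5 = 3.325 MeV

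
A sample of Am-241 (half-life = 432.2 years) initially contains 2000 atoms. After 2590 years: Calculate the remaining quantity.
N = N₀(1/2)^(t/t½) = 31.41 atoms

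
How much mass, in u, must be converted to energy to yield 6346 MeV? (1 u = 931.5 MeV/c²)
m = E/c² = 6.813 u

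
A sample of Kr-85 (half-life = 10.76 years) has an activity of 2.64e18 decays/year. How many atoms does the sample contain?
N = A/λ = 4.098e19 atoms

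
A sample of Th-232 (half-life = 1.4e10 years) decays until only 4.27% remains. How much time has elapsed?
t = t½ × log₂(N₀/N) = 6.369e10 years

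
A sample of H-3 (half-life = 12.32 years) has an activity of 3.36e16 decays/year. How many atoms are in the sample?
N = A/λ = 5.972e17 atoms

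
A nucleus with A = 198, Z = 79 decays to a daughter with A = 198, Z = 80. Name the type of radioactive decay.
ΔA = 0, ΔZ = +1 ⇒ beta-minus decay (β⁻)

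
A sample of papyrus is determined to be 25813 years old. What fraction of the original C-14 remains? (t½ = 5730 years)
N/N₀ = (1/2)^(t/t½) = 0.04404 = 4.4%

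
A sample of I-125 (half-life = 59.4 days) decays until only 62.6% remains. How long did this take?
t = t½ × log₂(N₀/N) = 40.14 days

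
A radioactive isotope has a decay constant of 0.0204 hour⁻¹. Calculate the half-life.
t½ = ln(2)/λ = 33.98 hours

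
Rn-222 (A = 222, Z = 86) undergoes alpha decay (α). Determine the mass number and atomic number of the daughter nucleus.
Daughter: A = 218, Z = 84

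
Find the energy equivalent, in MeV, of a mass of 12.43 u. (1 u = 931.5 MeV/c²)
E = mc² = 11580 MeV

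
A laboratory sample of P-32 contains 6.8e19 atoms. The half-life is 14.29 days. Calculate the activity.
A = λN = 3.298e18 decays/day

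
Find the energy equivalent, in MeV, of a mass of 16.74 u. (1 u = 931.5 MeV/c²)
E = mc² = 15590 MeV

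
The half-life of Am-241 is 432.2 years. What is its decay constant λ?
λ = ln(2)/t½ = 0.001604 year⁻¹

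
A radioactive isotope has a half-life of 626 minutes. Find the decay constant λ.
λ = ln(2)/t½ = 0.001107 minute⁻¹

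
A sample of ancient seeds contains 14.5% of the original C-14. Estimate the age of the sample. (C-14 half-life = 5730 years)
Age = t½ × log₂(1/ratio) = 15960 years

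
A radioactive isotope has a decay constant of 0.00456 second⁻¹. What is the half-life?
t½ = ln(2)/λ = 152 seconds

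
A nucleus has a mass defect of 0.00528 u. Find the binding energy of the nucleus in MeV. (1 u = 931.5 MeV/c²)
B.E. = Δm × 931.5 = 4.918 MeV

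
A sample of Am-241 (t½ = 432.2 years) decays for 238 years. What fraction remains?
N/N₀ = (1/2)^(t/t½) = 0.6827 = 68.3%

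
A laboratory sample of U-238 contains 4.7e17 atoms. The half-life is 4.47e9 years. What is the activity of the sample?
A = λN = 7.288e7 decays/year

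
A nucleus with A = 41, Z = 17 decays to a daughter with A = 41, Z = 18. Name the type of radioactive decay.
ΔA = 0, ΔZ = +1 ⇒ beta-minus decay (β⁻)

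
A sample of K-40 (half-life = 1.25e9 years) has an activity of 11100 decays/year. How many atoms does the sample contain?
N = A/λ = 2.002e13 atoms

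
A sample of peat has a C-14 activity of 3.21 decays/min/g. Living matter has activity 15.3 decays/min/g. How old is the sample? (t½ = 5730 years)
Age = t½ × log₂(A₀/A) = 12910 years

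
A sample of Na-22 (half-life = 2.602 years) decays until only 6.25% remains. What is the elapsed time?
t = t½ × log₂(N₀/N) = 10.41 years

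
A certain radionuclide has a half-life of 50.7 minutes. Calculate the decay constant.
λ = ln(2)/t½ = 0.01367 minute⁻¹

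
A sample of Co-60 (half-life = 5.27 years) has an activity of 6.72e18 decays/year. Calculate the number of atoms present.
N = A/λ = 5.109e19 atoms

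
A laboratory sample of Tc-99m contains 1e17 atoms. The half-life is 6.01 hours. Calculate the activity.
A = λN = 1.153e16 decays/hour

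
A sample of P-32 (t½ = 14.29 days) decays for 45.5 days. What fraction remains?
N/N₀ = (1/2)^(t/t½) = 0.11 = 11%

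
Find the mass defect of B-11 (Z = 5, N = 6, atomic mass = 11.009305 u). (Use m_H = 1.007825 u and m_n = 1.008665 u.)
Δm = Z·m_H + N·m_n − M = 0.08181 u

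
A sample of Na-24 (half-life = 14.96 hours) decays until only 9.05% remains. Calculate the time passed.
t = t½ × log₂(N₀/N) = 51.85 hours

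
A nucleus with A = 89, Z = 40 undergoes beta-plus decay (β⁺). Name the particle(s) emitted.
β⁺: positron (e⁺) + neutrino (νₑ)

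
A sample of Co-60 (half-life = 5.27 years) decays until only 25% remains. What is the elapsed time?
t = t½ × log₂(N₀/N) = 10.54 years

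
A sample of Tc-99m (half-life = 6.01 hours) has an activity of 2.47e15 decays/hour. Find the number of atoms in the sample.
N = A/λ = 2.142e16 atoms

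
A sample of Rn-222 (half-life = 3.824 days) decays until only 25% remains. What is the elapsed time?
t = t½ × log₂(N₀/N) = 7.648 days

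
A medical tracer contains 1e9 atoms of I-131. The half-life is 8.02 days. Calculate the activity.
A = λN = 8.643e7 decays/day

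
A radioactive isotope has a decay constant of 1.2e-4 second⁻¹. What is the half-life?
t½ = ln(2)/λ = 5776 seconds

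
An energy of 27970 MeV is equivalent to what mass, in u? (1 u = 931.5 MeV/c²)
m = E/c² = 30.03 u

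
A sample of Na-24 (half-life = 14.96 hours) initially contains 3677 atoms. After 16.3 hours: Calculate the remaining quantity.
N = N₀(1/2)^(t/t½) = 1728 atoms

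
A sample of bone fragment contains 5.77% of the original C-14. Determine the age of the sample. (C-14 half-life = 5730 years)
Age = t½ × log₂(1/ratio) = 23580 years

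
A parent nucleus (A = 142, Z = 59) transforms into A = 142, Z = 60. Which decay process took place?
ΔA = 0, ΔZ = +1 ⇒ beta-minus decay (β⁻)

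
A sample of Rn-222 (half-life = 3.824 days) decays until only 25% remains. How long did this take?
t = t½ × log₂(N₀/N) = 7.648 days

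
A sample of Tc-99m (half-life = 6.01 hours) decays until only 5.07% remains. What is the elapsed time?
t = t½ × log₂(N₀/N) = 25.85 hours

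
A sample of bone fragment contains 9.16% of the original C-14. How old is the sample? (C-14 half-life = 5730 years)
Age = t½ × log₂(1/ratio) = 19760 years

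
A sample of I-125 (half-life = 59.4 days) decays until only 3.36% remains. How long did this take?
t = t½ × log₂(N₀/N) = 290.8 days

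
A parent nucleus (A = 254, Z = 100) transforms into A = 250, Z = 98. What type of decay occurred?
ΔA = -4, ΔZ = -2 ⇒ alpha decay (α)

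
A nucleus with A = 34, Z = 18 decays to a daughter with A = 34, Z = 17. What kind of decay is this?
ΔA = 0, ΔZ = -1 ⇒ beta-plus decay (β⁺) or electron capture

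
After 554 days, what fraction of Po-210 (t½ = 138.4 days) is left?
N/N₀ = (1/2)^(t/t½) = 0.06237 = 6.24%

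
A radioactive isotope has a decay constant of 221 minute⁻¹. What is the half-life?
t½ = ln(2)/λ = 0.003136 minutes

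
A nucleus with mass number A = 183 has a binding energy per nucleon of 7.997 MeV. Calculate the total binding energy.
B.E. = 7.997 × 183 = 1463 MeV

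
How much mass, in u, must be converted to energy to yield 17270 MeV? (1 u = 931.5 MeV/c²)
m = E/c² = 18.54 u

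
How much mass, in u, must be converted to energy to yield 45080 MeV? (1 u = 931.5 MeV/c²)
m = E/c² = 48.4 u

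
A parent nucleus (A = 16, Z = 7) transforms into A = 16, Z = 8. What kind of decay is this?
ΔA = 0, ΔZ = +1 ⇒ beta-minus decay (β⁻)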